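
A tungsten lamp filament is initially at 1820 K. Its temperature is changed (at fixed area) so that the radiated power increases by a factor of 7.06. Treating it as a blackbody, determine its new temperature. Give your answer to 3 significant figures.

P ∝ T⁴, so T₂/T₁ = (P₂/P₁)^(1/4) = (7.06)^(1/4) = 1.63005.
T₂ = 1820 × 1.63005 = 2.97×10³ K.

T₂ ≈ 2.97×10³ K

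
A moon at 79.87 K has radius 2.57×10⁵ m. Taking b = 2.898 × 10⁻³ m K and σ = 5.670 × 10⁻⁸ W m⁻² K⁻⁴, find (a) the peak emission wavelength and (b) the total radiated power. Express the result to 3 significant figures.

(a) λ_max = b/T = 2.898×10⁻³/79.87 = 3.628×10⁻⁵ m = 36.3 μm.
Surface area A = 4πR² = 4π(2.57×10⁵ m)² = 8.29996×10¹¹ m².
(b) P = σAT⁴ = 5.670×10⁻⁸×8.29996×10¹¹×(79.87)⁴ = 1.92×10¹² W.

λ_max ≈ 36.3 μm; P ≈ 1.92×10¹² W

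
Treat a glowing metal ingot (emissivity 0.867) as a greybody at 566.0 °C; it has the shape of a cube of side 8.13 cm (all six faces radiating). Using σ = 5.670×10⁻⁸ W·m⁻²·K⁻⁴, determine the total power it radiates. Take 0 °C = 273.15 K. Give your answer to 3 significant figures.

P ≈ 967 W

T = 566.0 °C + 273.15 = 839.15 K.
Area A = 6s² = 6×(0.0813 m)² = 0.0396581 m².
P = εσAT⁴ = 0.867 × 5.670×10⁻⁸ × 0.0396581 × (839.15)⁴ = 967 W.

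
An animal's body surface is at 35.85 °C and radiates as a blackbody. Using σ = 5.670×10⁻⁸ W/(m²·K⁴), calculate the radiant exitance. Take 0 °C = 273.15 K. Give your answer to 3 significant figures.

I ≈ 517 W/m²

T = 35.85 °C + 273.15 = 309.00 K.
Stefan–Boltzmann: I = σT⁴ = 5.670×10⁻⁸ × (309.00)⁴ = 517 W/m².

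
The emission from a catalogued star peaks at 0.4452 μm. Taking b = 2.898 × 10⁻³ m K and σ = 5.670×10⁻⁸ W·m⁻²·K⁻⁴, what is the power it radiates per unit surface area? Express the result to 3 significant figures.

I ≈ 1.02×10⁸ W/m²

Wien's law: T = b/λ_max = 2.898×10⁻³/4.452×10⁻⁷ = 6509.43 K.
Then I = σT⁴ = 5.670×10⁻⁸×(6509.43)⁴ = 1.02×10⁸ W/m².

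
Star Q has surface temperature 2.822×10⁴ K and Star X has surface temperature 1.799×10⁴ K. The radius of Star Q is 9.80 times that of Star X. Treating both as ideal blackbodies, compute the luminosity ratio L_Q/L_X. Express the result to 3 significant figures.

L_Q/L_X ≈ 582

L ∝ R²T⁴, so L_Q/L_X = (R_Q/R_X)²(T_Q/T_X)⁴ = (9.80)² × (2.822×10⁴/1.799×10⁴)⁴ = 96.04 × 6.05485 = 582.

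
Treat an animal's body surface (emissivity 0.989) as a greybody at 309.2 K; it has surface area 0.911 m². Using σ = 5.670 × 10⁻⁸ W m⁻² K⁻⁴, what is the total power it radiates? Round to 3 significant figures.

Area A = 0.911 m².
P = εσAT⁴ = 0.989 × 5.670×10⁻⁸ × 0.911 × (309.2)⁴ = 467 W.

P ≈ 467 W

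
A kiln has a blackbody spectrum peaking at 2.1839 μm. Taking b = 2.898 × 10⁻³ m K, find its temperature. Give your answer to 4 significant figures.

Wien's law gives T = b/λ_max = (2.898×10⁻³ m·K)/(2.1839×10⁻⁶ m) = 1327 K.

T ≈ 1327 K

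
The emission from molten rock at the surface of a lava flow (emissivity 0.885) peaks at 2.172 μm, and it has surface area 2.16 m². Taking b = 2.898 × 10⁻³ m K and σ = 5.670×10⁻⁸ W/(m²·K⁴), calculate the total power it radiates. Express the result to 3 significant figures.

Wien's law: T = b/λ_max = 2.898×10⁻³/2.172×10⁻⁶ = 1334.25 K.
Area A = 2.16 m².
Then P = εσAT⁴ = 0.885×5.670×10⁻⁸×2.16×(1334.25)⁴ = 3.44×10⁵ W.

P ≈ 3.44×10⁵ W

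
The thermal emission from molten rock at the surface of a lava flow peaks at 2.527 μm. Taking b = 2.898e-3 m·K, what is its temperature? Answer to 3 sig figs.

Wien's law gives T = b/λ_max = (2.898×10⁻³ m·K)/(2.527×10⁻⁶ m) = 1.15×10³ K.

T ≈ 1.15×10³ K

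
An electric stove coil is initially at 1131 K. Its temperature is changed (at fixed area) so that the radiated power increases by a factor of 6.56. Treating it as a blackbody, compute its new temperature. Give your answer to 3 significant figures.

T₂ ≈ 1.81×10³ K

P ∝ T⁴, so T₂/T₁ = (P₂/P₁)^(1/4) = (6.56)^(1/4) = 1.60039.
T₂ = 1131 × 1.60039 = 1.81×10³ K.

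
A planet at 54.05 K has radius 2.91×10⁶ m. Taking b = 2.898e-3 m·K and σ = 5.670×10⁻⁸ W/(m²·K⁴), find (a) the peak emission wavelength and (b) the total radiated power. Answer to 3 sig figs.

λ_max ≈ 53.6 μm; P ≈ 5.15×10¹³ W

(a) λ_max = b/T = 2.898×10⁻³/54.05 = 5.362×10⁻⁵ m = 53.6 μm.
Surface area A = 4πR² = 4π(2.91×10⁶ m)² = 1.06413×10¹⁴ m².
(b) P = σAT⁴ = 5.670×10⁻⁸×1.06413×10¹⁴×(54.05)⁴ = 5.15×10¹³ W.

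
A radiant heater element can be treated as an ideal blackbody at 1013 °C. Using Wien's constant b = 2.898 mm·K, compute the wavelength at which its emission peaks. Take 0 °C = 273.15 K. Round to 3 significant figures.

T = 1013 °C + 273.15 = 1286.15 K.
Wien's displacement law: λ_max = b/T = (2.898×10⁻³ m·K)/(1286.15 K) = 2.253×10⁻⁶ m.
That is 2.25 μm, in the infrared range.

λ_max ≈ 2.25 μm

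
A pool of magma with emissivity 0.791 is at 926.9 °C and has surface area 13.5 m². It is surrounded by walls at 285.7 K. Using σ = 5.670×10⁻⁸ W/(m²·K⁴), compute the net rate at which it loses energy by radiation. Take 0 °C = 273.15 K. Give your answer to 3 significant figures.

Net loss ≈ 1.25×10⁶ W

T = 926.9 °C + 273.15 = 1200.05 K.
Area A = 13.5 m².
Net radiated power P_net = εσA(T⁴ − T₀⁴) = 0.791×5.670×10⁻⁸×13.5×(1200.05⁴ − 285.7⁴).
T⁴ − T₀⁴ = 2.07395×10¹² − 6.66256×10⁹ = 2.06729×10¹² K⁴, so P_net = 1.25×10⁶ W.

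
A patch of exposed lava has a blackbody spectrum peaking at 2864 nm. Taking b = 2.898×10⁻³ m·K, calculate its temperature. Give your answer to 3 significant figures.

Wien's law gives T = b/λ_max = (2.898×10⁻³ m·K)/(2.864×10⁻⁶ m) = 1.01×10³ K.

T ≈ 1.01×10³ K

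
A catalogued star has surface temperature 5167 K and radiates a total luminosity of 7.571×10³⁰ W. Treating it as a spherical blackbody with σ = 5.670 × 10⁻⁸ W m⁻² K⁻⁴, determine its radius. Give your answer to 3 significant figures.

R ≈ 1.22×10¹¹ m

L = 4πR²σT⁴ ⇒ R = √(L/(4πσT⁴)).
σT⁴ = 4.04145×10⁷ W/m², so R = √(7.571×10³⁰/(4π×4.04145×10⁷)) = 1.22×10¹¹ m.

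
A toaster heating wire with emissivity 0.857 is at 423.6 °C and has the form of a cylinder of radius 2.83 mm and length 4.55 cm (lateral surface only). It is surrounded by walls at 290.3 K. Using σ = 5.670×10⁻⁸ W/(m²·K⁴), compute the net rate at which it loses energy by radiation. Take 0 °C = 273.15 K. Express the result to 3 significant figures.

Net loss ≈ 8.99 W

T = 423.6 °C + 273.15 = 696.75 K.
Lateral area A = 2πrL = 2π×2.83×10⁻³×0.0455 = 8.09054×10⁻⁴ m².
Net radiated power P_net = εσA(T⁴ − T₀⁴) = 0.857×5.670×10⁻⁸×8.09054×10⁻⁴×(696.75⁴ − 290.3⁴).
T⁴ − T₀⁴ = 2.35672×10¹¹ − 7.10212×10⁹ = 2.28570×10¹¹ K⁴, so P_net = 8.99 W.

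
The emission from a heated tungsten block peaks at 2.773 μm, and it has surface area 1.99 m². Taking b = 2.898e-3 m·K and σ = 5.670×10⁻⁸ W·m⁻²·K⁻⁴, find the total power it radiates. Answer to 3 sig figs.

P ≈ 1.35×10⁵ W

Wien's law: T = b/λ_max = 2.898×10⁻³/2.773×10⁻⁶ = 1045.08 K.
Area A = 1.99 m².
Then P = σAT⁴ = 5.670×10⁻⁸×1.99×(1045.08)⁴ = 1.35×10⁵ W.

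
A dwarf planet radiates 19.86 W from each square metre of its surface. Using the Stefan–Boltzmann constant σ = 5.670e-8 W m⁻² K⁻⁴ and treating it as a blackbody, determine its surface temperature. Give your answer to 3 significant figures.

I = σT⁴, so T = (I/σ)^(1/4) = (19.86/(5.670×10⁻⁸))^(1/4) = 137 K.

T ≈ 137 K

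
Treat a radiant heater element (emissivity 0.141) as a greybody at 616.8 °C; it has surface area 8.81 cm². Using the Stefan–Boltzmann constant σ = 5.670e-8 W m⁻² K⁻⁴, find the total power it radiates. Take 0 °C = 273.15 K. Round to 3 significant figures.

P ≈ 4.42 W

T = 616.8 °C + 273.15 = 889.95 K.
Area A = 8.81 cm² = 8.81×10⁻⁴ m².
P = εσAT⁴ = 0.141 × 5.670×10⁻⁸ × 8.81×10⁻⁴ × (889.95)⁴ = 4.42 W.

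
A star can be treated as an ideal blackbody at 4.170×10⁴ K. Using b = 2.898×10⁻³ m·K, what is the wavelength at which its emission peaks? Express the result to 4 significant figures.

Wien's displacement law: λ_max = b/T = (2.898×10⁻³ m·K)/(4.170×10⁴ K) = 6.9496×10⁻⁸ m.
That is 69.50 nm, in the ultraviolet range.

λ_max ≈ 69.50 nm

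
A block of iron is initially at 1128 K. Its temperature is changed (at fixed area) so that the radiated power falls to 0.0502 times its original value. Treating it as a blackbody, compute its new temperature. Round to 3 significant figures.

T₂ ≈ 534 K

P ∝ T⁴, so T₂/T₁ = (P₂/P₁)^(1/4) = (0.0502)^(1/4) = 0.473343.
T₂ = 1128 × 0.473343 = 534 K.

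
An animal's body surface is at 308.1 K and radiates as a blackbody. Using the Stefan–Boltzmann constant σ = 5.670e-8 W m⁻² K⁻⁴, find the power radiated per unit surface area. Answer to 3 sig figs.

Stefan–Boltzmann: I = σT⁴ = 5.670×10⁻⁸ × (308.1)⁴ = 511 W/m².

I ≈ 511 W/m²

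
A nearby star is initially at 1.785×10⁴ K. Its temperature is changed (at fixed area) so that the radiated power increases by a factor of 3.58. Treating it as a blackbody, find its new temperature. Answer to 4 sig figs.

T₂ ≈ 2.455×10⁴ K

P ∝ T⁴, so T₂/T₁ = (P₂/P₁)^(1/4) = (3.58)^(1/4) = 1.37553.
T₂ = 1.785×10⁴ × 1.37553 = 2.455×10⁴ K.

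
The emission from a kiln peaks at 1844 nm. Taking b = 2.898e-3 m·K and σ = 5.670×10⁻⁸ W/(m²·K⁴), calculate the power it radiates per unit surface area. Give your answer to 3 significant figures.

Wien's law: T = b/λ_max = 2.898×10⁻³/1.844×10⁻⁶ = 1571.58 K.
Then I = σT⁴ = 5.670×10⁻⁸×(1571.58)⁴ = 3.46×10⁵ W/m².

I ≈ 3.46×10⁵ W/m²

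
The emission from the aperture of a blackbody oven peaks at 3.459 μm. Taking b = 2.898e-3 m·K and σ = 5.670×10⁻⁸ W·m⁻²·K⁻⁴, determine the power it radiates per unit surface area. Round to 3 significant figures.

I ≈ 2.79×10⁴ W/m²

Wien's law: T = b/λ_max = 2.898×10⁻³/3.459×10⁻⁶ = 837.814 K.
Then I = σT⁴ = 5.670×10⁻⁸×(837.814)⁴ = 2.79×10⁴ W/m².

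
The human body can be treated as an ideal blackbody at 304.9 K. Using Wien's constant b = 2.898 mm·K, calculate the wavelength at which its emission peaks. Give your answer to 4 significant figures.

Wien's displacement law: λ_max = b/T = (2.898×10⁻³ m·K)/(304.9 K) = 9.5048×10⁻⁶ m.
That is 9.505 μm, in the infrared range.

λ_max ≈ 9.505 μm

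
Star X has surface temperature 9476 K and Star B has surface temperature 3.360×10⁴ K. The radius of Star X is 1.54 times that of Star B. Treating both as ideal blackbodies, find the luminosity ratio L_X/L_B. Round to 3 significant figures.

L ∝ R²T⁴, so L_X/L_B = (R_X/R_B)²(T_X/T_B)⁴ = (1.54)² × (9476/3.360×10⁴)⁴ = 2.3716 × 6.32620×10⁻³ = 0.0150.

L_X/L_B ≈ 0.0150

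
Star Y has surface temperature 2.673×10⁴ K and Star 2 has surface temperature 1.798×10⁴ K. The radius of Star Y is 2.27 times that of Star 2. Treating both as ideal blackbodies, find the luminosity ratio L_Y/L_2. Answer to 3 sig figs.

L ∝ R²T⁴, so L_Y/L_2 = (R_Y/R_2)²(T_Y/T_2)⁴ = (2.27)² × (2.673×10⁴/1.798×10⁴)⁴ = 5.1529 × 4.88469 = 25.2.

L_Y/L_2 ≈ 25.2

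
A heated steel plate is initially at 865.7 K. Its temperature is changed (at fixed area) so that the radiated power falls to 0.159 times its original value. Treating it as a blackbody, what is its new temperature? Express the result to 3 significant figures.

T₂ ≈ 547 K

P ∝ T⁴, so T₂/T₁ = (P₂/P₁)^(1/4) = (0.159)^(1/4) = 0.631465.
T₂ = 865.7 × 0.631465 = 547 K.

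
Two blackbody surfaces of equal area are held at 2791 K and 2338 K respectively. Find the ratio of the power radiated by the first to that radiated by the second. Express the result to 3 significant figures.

P₁/P₂ ≈ 2.03

With equal areas, P₁/P₂ = (T₁/T₂)⁴ = (2791/2338)⁴ = 2.03.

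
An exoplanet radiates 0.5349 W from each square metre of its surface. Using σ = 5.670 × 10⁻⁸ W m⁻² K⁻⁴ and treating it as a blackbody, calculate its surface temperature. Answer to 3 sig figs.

T ≈ 55.4 K

I = σT⁴, so T = (I/σ)^(1/4) = (0.5349/(5.670×10⁻⁸))^(1/4) = 55.4 K.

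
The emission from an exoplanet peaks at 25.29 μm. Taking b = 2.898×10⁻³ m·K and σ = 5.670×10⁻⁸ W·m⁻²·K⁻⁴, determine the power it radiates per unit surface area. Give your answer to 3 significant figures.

I ≈ 9.78 W/m²

Wien's law: T = b/λ_max = 2.898×10⁻³/2.529×10⁻⁵ = 114.591 K.
Then I = σT⁴ = 5.670×10⁻⁸×(114.591)⁴ = 9.78 W/m².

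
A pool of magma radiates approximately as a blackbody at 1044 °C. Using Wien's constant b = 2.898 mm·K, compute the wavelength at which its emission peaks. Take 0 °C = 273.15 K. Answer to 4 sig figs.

T = 1044 °C + 273.15 = 1317.15 K.
Wien's displacement law: λ_max = b/T = (2.898×10⁻³ m·K)/(1317.15 K) = 2.2002×10⁻⁶ m.
That is 2.200 μm, in the infrared range.

λ_max ≈ 2.200 μm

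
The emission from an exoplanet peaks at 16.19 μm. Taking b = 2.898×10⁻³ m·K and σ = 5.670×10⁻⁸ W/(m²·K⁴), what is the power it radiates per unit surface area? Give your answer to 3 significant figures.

Wien's law: T = b/λ_max = 2.898×10⁻³/1.619×10⁻⁵ = 178.999 K.
Then I = σT⁴ = 5.670×10⁻⁸×(178.999)⁴ = 58.2 W/m².

I ≈ 58.2 W/m²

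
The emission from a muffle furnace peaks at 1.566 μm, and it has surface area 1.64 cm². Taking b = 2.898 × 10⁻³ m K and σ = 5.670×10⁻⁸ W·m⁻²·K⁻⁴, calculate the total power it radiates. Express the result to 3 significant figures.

Wien's law: T = b/λ_max = 2.898×10⁻³/1.566×10⁻⁶ = 1850.57 K.
Area A = 1.64 cm² = 1.64×10⁻⁴ m².
Then P = σAT⁴ = 5.670×10⁻⁸×1.64×10⁻⁴×(1850.57)⁴ = 109 W.

P ≈ 109 W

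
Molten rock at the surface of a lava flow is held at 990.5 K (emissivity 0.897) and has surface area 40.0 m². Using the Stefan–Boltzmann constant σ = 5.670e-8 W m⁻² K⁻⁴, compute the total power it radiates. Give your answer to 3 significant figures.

Area A = 40.0 m².
P = εσAT⁴ = 0.897 × 5.670×10⁻⁸ × 40.0 × (990.5)⁴ = 1.96×10⁶ W.

P ≈ 1.96×10⁶ W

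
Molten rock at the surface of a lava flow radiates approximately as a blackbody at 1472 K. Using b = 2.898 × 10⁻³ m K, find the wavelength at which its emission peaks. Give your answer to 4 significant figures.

Wien's displacement law: λ_max = b/T = (2.898×10⁻³ m·K)/(1472 K) = 1.9687×10⁻⁶ m.
That is 1.969 μm, in the infrared range.

λ_max ≈ 1.969 μm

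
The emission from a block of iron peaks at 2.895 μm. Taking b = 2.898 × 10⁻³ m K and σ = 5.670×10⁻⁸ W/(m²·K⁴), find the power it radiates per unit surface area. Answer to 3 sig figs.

I ≈ 5.69×10⁴ W/m²

Wien's law: T = b/λ_max = 2.898×10⁻³/2.895×10⁻⁶ = 1001.04 K.
Then I = σT⁴ = 5.670×10⁻⁸×(1001.04)⁴ = 5.69×10⁴ W/m².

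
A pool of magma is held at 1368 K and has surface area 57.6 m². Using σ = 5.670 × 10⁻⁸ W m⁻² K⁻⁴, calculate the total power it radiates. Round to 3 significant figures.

Area A = 57.6 m².
P = σAT⁴ = 5.670×10⁻⁸ × 57.6 × (1368)⁴ = 1.14×10⁷ W.

P ≈ 1.14×10⁷ W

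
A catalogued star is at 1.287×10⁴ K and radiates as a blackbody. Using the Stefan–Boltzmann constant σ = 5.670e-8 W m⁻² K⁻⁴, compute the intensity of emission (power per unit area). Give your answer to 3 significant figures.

Stefan–Boltzmann: I = σT⁴ = 5.670×10⁻⁸ × (1.287×10⁴)⁴ = 1.56×10⁹ W/m².

I ≈ 1.56×10⁹ W/m²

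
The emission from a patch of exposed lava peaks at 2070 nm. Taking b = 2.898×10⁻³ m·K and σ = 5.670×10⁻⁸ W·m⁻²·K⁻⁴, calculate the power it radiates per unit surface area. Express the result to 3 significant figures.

Wien's law: T = b/λ_max = 2.898×10⁻³/2.070×10⁻⁶ = 1400.00 K.
Then I = σT⁴ = 5.670×10⁻⁸×(1400.00)⁴ = 2.18×10⁵ W/m².

I ≈ 2.18×10⁵ W/m²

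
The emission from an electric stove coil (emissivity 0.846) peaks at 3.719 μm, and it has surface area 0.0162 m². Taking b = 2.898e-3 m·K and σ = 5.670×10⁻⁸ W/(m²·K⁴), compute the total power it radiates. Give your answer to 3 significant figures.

Wien's law: T = b/λ_max = 2.898×10⁻³/3.719×10⁻⁶ = 779.242 K.
Area A = 0.0162 m².
Then P = εσAT⁴ = 0.846×5.670×10⁻⁸×0.0162×(779.242)⁴ = 287 W.

P ≈ 287 W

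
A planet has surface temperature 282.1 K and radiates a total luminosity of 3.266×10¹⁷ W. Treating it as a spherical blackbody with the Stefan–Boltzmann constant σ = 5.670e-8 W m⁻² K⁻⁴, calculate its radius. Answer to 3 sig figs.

R ≈ 8.51×10⁶ m

L = 4πR²σT⁴ ⇒ R = √(L/(4πσT⁴)).
σT⁴ = 359.083 W/m², so R = √(3.266×10¹⁷/(4π×359.083)) = 8.51×10⁶ m.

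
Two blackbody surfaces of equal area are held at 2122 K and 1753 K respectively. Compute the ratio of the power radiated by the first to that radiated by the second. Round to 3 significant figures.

With equal areas, P₁/P₂ = (T₁/T₂)⁴ = (2122/1753)⁴ = 2.15.

P₁/P₂ ≈ 2.15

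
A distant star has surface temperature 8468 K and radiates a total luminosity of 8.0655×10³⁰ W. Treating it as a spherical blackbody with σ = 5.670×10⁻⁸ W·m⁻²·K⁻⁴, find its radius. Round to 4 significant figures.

L = 4πR²σT⁴ ⇒ R = √(L/(4πσT⁴)).
σT⁴ = 2.91546×10⁸ W/m², so R = √(8.0655×10³⁰/(4π×2.91546×10⁸)) = 4.692×10¹⁰ m.

R ≈ 4.692×10¹⁰ m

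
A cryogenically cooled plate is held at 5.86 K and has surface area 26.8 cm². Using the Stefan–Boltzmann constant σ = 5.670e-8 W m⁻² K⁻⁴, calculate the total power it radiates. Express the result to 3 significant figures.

Area A = 26.8 cm² = 2.68×10⁻³ m².
P = σAT⁴ = 5.670×10⁻⁸ × 2.68×10⁻³ × (5.86)⁴ = 1.79×10⁻⁷ W.

P ≈ 1.79×10⁻⁷ W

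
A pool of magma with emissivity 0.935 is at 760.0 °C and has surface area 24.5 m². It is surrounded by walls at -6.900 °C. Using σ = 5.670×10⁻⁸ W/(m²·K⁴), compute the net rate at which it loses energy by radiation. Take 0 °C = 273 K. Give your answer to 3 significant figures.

Net loss ≈ 1.47×10⁶ W

T = 760.0 °C + 273 = 1033.0 K.
Surroundings: T = -6.900 °C + 273 = 266.100 K.
Area A = 24.5 m².
Net radiated power P_net = εσA(T⁴ − T₀⁴) = 0.935×5.670×10⁻⁸×24.5×(1033.0⁴ − 266.100⁴).
T⁴ − T₀⁴ = 1.13868×10¹² − 5.01394×10⁹ = 1.13367×10¹² K⁴, so P_net = 1.47×10⁶ W.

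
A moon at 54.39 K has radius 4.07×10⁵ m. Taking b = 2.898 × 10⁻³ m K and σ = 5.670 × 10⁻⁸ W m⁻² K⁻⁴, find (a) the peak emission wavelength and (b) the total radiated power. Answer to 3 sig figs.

(a) λ_max = b/T = 2.898×10⁻³/54.39 = 5.328×10⁻⁵ m = 53.3 μm.
Surface area A = 4πR² = 4π(4.07×10⁵ m)² = 2.08161×10¹² m².
(b) P = σAT⁴ = 5.670×10⁻⁸×2.08161×10¹²×(54.39)⁴ = 1.03×10¹² W.

λ_max ≈ 53.3 μm; P ≈ 1.03×10¹² W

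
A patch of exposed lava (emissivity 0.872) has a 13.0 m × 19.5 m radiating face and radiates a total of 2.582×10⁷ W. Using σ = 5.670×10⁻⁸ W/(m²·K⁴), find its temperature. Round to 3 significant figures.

T ≈ 1.20×10³ K

Area A = 13.0 × 19.5 = 253.5 m².
P = εσAT⁴ ⇒ T = (P/(εσA))^(1/4) = (2.582×10⁷/(0.872×5.670×10⁻⁸×253.5))^(1/4) = 1.20×10³ K.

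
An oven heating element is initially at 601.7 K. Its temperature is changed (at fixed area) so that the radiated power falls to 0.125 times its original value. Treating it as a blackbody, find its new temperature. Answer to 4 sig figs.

P ∝ T⁴, so T₂/T₁ = (P₂/P₁)^(1/4) = (0.125)^(1/4) = 0.594604.
T₂ = 601.7 × 0.594604 = 357.8 K.

T₂ ≈ 357.8 K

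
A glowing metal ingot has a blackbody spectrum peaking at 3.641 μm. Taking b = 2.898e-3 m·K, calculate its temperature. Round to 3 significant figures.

T ≈ 796 K

Wien's law gives T = b/λ_max = (2.898×10⁻³ m·K)/(3.641×10⁻⁶ m) = 796 K.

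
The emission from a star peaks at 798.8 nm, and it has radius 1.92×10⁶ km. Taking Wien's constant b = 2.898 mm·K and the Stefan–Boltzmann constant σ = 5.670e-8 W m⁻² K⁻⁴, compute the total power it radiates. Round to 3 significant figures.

Wien's law: T = b/λ_max = 2.898×10⁻³/7.988×10⁻⁷ = 3627.94 K.
Surface area A = 4πR² = 4π(1.92×10⁹ m)² = 4.63247×10¹⁹ m².
Then P = σAT⁴ = 5.670×10⁻⁸×4.63247×10¹⁹×(3627.94)⁴ = 4.55×10²⁶ W.

P ≈ 4.55×10²⁶ W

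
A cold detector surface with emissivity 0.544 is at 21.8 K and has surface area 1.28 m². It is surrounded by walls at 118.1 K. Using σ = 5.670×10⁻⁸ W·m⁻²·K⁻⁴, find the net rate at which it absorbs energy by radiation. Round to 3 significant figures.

Area A = 1.28 m².
Net radiated power P_net = εσA(T⁴ − T₀⁴) = 0.544×5.670×10⁻⁸×1.28×(21.8⁴ − 118.1⁴).
T⁴ − T₀⁴ = 2.25853×10⁵ − 1.94536×10⁸ = -1.94310×10⁸ K⁴, so P_net = -7.67 W — negative, meaning a net gain of 7.67 W.

Net gain ≈ 7.67 W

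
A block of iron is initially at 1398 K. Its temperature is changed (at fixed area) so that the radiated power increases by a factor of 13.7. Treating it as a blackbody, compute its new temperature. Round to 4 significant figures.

T₂ ≈ 2690 K

P ∝ T⁴, so T₂/T₁ = (P₂/P₁)^(1/4) = (13.7)^(1/4) = 1.92389.
T₂ = 1398 × 1.92389 = 2690 K.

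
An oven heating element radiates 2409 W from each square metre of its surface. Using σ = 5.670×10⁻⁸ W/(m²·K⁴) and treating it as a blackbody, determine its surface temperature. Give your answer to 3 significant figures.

T ≈ 454 K

I = σT⁴, so T = (I/σ)^(1/4) = (2409/(5.670×10⁻⁸))^(1/4) = 454 K.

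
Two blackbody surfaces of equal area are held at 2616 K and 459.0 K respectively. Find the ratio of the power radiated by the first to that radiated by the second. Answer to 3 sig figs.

P₁/P₂ ≈ 1.06×10³

With equal areas, P₁/P₂ = (T₁/T₂)⁴ = (2616/459.0)⁴ = 1.06×10³.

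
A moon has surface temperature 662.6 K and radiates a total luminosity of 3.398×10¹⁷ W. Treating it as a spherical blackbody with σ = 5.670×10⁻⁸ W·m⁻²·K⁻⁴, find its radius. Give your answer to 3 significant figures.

L = 4πR²σT⁴ ⇒ R = √(L/(4πσT⁴)).
σT⁴ = 10929.2 W/m², so R = √(3.398×10¹⁷/(4π×10929.2)) = 1.57×10⁶ m.

R ≈ 1.57×10⁶ m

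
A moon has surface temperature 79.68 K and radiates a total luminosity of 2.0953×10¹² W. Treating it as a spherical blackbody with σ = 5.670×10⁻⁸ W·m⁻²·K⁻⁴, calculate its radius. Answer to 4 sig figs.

R ≈ 2.701×10⁵ m

L = 4πR²σT⁴ ⇒ R = √(L/(4πσT⁴)).
σT⁴ = 2.28550 W/m², so R = √(2.0953×10¹²/(4π×2.28550)) = 2.701×10⁵ m.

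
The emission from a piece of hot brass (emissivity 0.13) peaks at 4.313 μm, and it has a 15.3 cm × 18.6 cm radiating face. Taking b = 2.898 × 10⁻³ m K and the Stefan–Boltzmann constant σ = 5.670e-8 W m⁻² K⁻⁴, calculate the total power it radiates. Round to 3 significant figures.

P ≈ 42.8 W

Wien's law: T = b/λ_max = 2.898×10⁻³/4.313×10⁻⁶ = 671.922 K.
Area A = 0.153 × 0.186 = 0.028458 m².
Then P = εσAT⁴ = 0.13×5.670×10⁻⁸×0.028458×(671.922)⁴ = 42.8 W.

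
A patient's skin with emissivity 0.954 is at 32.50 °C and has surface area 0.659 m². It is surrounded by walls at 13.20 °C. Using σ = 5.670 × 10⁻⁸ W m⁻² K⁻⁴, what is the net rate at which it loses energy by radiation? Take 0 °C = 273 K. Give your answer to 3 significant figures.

Net loss ≈ 71.3 W

T = 32.50 °C + 273 = 305.50 K.
Surroundings: T = 13.20 °C + 273 = 286.20 K.
Area A = 0.659 m².
Net radiated power P_net = εσA(T⁴ − T₀⁴) = 0.954×5.670×10⁻⁸×0.659×(305.50⁴ − 286.20⁴).
T⁴ − T₀⁴ = 8.71054×10⁹ − 6.70932×10⁹ = 2.00122×10⁹ K⁴, so P_net = 71.3 W.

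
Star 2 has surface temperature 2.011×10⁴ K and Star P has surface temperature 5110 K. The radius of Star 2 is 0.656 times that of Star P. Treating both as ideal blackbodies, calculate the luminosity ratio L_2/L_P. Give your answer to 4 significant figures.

L ∝ R²T⁴, so L_2/L_P = (R_2/R_P)²(T_2/T_P)⁴ = (0.656)² × (2.011×10⁴/5110)⁴ = 0.430336 × 239.864 = 103.2.

L_2/L_P ≈ 103.2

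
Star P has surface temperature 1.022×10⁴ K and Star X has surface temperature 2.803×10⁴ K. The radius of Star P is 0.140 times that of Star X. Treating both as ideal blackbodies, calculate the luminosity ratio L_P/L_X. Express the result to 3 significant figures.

L_P/L_X ≈ 3.46×10⁻⁴

L ∝ R²T⁴, so L_P/L_X = (R_P/R_X)²(T_P/T_X)⁴ = (0.140)² × (1.022×10⁴/2.803×10⁴)⁴ = 0.0196 × 0.0176730 = 3.46×10⁻⁴.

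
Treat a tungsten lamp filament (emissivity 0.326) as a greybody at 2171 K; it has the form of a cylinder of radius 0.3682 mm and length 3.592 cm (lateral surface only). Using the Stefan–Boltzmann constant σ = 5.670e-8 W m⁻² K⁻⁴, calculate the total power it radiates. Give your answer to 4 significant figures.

Lateral area A = 2πrL = 2π×3.682×10⁻⁴×0.03592 = 8.30998×10⁻⁵ m².
P = εσAT⁴ = 0.326 × 5.670×10⁻⁸ × 8.30998×10⁻⁵ × (2171)⁴ = 34.12 W.

P ≈ 34.12 W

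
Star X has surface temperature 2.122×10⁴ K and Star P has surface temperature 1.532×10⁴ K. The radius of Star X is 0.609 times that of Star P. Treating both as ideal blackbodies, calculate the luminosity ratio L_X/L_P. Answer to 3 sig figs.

L_X/L_P ≈ 1.37

L ∝ R²T⁴, so L_X/L_P = (R_X/R_P)²(T_X/T_P)⁴ = (0.609)² × (2.122×10⁴/1.532×10⁴)⁴ = 0.370881 × 3.68084 = 1.37.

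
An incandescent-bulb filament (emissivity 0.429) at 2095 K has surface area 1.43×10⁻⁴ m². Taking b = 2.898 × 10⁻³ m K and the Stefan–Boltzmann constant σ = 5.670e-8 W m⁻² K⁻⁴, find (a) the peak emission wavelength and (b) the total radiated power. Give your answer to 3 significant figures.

(a) λ_max = b/T = 2.898×10⁻³/2095 = 1.383×10⁻⁶ m = 1.38×10³ nm.
Area A = 1.43×10⁻⁴ m².
(b) P = εσAT⁴ = 0.429×5.670×10⁻⁸×1.43×10⁻⁴×(2095)⁴ = 67.0 W.

λ_max ≈ 1.38×10³ nm; P ≈ 67.0 W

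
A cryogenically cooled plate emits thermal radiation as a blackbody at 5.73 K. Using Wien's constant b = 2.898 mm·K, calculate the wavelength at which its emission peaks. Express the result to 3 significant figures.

Wien's displacement law: λ_max = b/T = (2.898×10⁻³ m·K)/(5.73 K) = 5.058×10⁻⁴ m.
That is 5.06×10⁻⁴ m, in the infrared range.

λ_max ≈ 5.06×10⁻⁴ m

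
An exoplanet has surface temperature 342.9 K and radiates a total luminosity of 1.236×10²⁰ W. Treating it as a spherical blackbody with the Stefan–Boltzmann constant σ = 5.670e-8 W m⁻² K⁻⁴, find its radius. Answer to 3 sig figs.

R ≈ 1.12×10⁸ m

L = 4πR²σT⁴ ⇒ R = √(L/(4πσT⁴)).
σT⁴ = 783.886 W/m², so R = √(1.236×10²⁰/(4π×783.886)) = 1.12×10⁸ m.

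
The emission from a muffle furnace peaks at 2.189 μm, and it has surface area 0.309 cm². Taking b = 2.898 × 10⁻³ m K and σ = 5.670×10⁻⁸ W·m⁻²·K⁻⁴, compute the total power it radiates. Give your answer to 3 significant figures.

Wien's law: T = b/λ_max = 2.898×10⁻³/2.189×10⁻⁶ = 1323.89 K.
Area A = 0.309 cm² = 3.09×10⁻⁵ m².
Then P = σAT⁴ = 5.670×10⁻⁸×3.09×10⁻⁵×(1323.89)⁴ = 5.38 W.

P ≈ 5.38 W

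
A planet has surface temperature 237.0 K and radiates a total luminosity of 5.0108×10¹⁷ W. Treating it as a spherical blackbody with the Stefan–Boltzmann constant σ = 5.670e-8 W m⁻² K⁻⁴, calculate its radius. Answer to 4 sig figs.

R ≈ 1.493×10⁷ m

L = 4πR²σT⁴ ⇒ R = √(L/(4πσT⁴)).
σT⁴ = 178.886 W/m², so R = √(5.0108×10¹⁷/(4π×178.886)) = 1.493×10⁷ m.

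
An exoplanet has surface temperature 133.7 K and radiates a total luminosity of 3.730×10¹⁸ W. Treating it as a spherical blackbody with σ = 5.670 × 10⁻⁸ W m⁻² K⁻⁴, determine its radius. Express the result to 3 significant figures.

R ≈ 1.28×10⁸ m

L = 4πR²σT⁴ ⇒ R = √(L/(4πσT⁴)).
σT⁴ = 18.1179 W/m², so R = √(3.730×10¹⁸/(4π×18.1179)) = 1.28×10⁸ m.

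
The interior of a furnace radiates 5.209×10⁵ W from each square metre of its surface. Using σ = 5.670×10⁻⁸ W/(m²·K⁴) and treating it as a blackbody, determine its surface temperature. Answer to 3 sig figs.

T ≈ 1.74×10³ K

I = σT⁴, so T = (I/σ)^(1/4) = (5.209×10⁵/(5.670×10⁻⁸))^(1/4) = 1.74×10³ K.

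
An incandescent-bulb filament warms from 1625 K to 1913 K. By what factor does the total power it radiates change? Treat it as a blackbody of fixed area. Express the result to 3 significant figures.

P₂/P₁ ≈ 1.92

P ∝ T⁴, so P₂/P₁ = (T₂/T₁)⁴ = (1913/1625)⁴ = (1.17723)⁴ = 1.92.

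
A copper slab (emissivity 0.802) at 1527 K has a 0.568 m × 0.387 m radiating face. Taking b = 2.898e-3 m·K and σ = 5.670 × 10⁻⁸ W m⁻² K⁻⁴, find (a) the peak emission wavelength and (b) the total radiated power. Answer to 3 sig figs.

λ_max ≈ 1.90 μm; P ≈ 5.43×10⁴ W

(a) λ_max = b/T = 2.898×10⁻³/1527 = 1.898×10⁻⁶ m = 1.90 μm.
Area A = 0.568 × 0.387 = 0.219816 m².
(b) P = εσAT⁴ = 0.802×5.670×10⁻⁸×0.219816×(1527)⁴ = 5.43×10⁴ W.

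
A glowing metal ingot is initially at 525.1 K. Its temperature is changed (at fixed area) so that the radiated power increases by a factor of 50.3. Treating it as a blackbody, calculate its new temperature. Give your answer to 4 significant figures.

P ∝ T⁴, so T₂/T₁ = (P₂/P₁)^(1/4) = (50.3)^(1/4) = 2.66313.
T₂ = 525.1 × 2.66313 = 1398 K.

T₂ ≈ 1398 K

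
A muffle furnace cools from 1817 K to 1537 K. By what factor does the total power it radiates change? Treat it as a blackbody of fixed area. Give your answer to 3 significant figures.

P ∝ T⁴, so P₂/P₁ = (T₂/T₁)⁴ = (1537/1817)⁴ = (0.845900)⁴ = 0.512.

P₂/P₁ ≈ 0.512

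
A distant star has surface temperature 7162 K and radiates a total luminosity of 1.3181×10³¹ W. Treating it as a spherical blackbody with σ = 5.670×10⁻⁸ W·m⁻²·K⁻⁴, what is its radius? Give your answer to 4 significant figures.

R ≈ 8.385×10¹⁰ m

L = 4πR²σT⁴ ⇒ R = √(L/(4πσT⁴)).
σT⁴ = 1.49183×10⁸ W/m², so R = √(1.3181×10³¹/(4π×1.49183×10⁸)) = 8.385×10¹⁰ m.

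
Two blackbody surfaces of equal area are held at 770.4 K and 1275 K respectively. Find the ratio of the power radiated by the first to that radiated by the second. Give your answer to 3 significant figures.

P₁/P₂ ≈ 0.133

With equal areas, P₁/P₂ = (T₁/T₂)⁴ = (770.4/1275)⁴ = 0.133.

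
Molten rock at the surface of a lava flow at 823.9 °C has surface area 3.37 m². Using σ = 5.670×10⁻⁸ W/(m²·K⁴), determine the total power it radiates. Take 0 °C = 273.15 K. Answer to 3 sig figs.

T = 823.9 °C + 273.15 = 1097.05 K.
Area A = 3.37 m².
P = σAT⁴ = 5.670×10⁻⁸ × 3.37 × (1097.05)⁴ = 2.77×10⁵ W.

P ≈ 2.77×10⁵ W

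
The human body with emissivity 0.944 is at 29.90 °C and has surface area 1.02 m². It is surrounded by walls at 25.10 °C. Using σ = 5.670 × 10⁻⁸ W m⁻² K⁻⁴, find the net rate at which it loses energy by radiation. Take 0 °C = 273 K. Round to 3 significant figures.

T = 29.90 °C + 273 = 302.90 K.
Surroundings: T = 25.10 °C + 273 = 298.10 K.
Area A = 1.02 m².
Net radiated power P_net = εσA(T⁴ − T₀⁴) = 0.944×5.670×10⁻⁸×1.02×(302.90⁴ − 298.10⁴).
T⁴ − T₀⁴ = 8.41777×10⁹ − 7.89674×10⁹ = 5.21030×10⁸ K⁴, so P_net = 28.4 W.

Net loss ≈ 28.4 W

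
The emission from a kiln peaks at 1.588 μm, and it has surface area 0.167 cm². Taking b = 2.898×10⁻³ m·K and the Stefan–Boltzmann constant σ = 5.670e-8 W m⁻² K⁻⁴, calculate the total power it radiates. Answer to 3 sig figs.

Wien's law: T = b/λ_max = 2.898×10⁻³/1.588×10⁻⁶ = 1824.94 K.
Area A = 0.167 cm² = 1.67×10⁻⁵ m².
Then P = σAT⁴ = 5.670×10⁻⁸×1.67×10⁻⁵×(1824.94)⁴ = 10.5 W.

P ≈ 10.5 W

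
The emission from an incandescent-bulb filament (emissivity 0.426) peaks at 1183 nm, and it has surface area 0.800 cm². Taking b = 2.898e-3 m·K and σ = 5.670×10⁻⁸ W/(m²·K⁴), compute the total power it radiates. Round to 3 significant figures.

P ≈ 69.6 W

Wien's law: T = b/λ_max = 2.898×10⁻³/1.183×10⁻⁶ = 2449.70 K.
Area A = 0.800 cm² = 8.00×10⁻⁵ m².
Then P = εσAT⁴ = 0.426×5.670×10⁻⁸×8.00×10⁻⁵×(2449.70)⁴ = 69.6 W.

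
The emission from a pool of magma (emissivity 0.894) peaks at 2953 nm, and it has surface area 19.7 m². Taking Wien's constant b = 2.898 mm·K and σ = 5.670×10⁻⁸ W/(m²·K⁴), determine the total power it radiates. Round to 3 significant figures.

Wien's law: T = b/λ_max = 2.898×10⁻³/2.953×10⁻⁶ = 981.375 K.
Area A = 19.7 m².
Then P = εσAT⁴ = 0.894×5.670×10⁻⁸×19.7×(981.375)⁴ = 9.26×10⁵ W.

P ≈ 9.26×10⁵ W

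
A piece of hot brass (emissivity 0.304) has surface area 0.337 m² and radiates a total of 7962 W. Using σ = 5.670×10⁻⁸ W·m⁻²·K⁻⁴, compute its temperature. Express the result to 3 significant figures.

T ≈ 1.08×10³ K

Area A = 0.337 m².
P = εσAT⁴ ⇒ T = (P/(εσA))^(1/4) = (7962/(0.304×5.670×10⁻⁸×0.337))^(1/4) = 1.08×10³ K.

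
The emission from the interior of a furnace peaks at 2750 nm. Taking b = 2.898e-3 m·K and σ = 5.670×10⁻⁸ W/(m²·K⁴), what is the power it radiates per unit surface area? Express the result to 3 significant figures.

I ≈ 6.99×10⁴ W/m²

Wien's law: T = b/λ_max = 2.898×10⁻³/2.750×10⁻⁶ = 1053.82 K.
Then I = σT⁴ = 5.670×10⁻⁸×(1053.82)⁴ = 6.99×10⁴ W/m².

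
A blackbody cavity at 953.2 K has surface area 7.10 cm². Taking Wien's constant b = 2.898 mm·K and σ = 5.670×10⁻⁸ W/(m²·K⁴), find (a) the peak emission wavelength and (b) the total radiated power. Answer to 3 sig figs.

(a) λ_max = b/T = 2.898×10⁻³/953.2 = 3.040×10⁻⁶ m = 3.04 μm.
Area A = 7.10 cm² = 7.10×10⁻⁴ m².
(b) P = σAT⁴ = 5.670×10⁻⁸×7.10×10⁻⁴×(953.2)⁴ = 33.2 W.

λ_max ≈ 3.04 μm; P ≈ 33.2 W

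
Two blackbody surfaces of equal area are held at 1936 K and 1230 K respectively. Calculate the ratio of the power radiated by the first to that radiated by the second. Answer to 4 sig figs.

P₁/P₂ ≈ 6.138

With equal areas, P₁/P₂ = (T₁/T₂)⁴ = (1936/1230)⁴ = 6.138.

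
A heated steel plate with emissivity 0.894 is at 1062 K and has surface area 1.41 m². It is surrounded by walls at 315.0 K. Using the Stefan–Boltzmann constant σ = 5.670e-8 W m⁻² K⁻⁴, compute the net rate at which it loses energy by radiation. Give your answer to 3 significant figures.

Net loss ≈ 9.02×10⁴ W

Area A = 1.41 m².
Net radiated power P_net = εσA(T⁴ − T₀⁴) = 0.894×5.670×10⁻⁸×1.41×(1062⁴ − 315.0⁴).
T⁴ − T₀⁴ = 1.27203×10¹² − 9.84560×10⁹ = 1.26218×10¹² K⁴, so P_net = 9.02×10⁴ W.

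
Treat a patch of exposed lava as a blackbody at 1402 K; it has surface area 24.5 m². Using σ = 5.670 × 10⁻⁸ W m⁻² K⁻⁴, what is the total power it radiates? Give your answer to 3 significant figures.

P ≈ 5.37×10⁶ W

Area A = 24.5 m².
P = σAT⁴ = 5.670×10⁻⁸ × 24.5 × (1402)⁴ = 5.37×10⁶ W.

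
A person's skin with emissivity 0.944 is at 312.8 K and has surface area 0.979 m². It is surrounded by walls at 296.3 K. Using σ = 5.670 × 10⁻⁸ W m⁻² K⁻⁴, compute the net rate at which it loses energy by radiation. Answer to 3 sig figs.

Net loss ≈ 97.8 W

Area A = 0.979 m².
Net radiated power P_net = εσA(T⁴ − T₀⁴) = 0.944×5.670×10⁻⁸×0.979×(312.8⁴ − 296.3⁴).
T⁴ − T₀⁴ = 9.57342×10⁹ − 7.70773×10⁹ = 1.86569×10⁹ K⁴, so P_net = 97.8 W.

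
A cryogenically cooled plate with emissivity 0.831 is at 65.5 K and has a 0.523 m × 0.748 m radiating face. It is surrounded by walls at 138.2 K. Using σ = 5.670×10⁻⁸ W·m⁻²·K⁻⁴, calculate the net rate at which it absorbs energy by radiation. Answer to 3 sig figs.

Net gain ≈ 6.38 W

Area A = 0.523 × 0.748 = 0.391204 m².
Net radiated power P_net = εσA(T⁴ − T₀⁴) = 0.831×5.670×10⁻⁸×0.391204×(65.5⁴ − 138.2⁴).
T⁴ − T₀⁴ = 1.84062×10⁷ − 3.64781×10⁸ = -3.46375×10⁸ K⁴, so P_net = -6.38 W — negative, meaning a net gain of 6.38 W.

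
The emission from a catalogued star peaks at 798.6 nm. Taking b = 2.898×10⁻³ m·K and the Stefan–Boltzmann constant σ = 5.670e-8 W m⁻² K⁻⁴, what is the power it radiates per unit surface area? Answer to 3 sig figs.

I ≈ 9.83×10⁶ W/m²

Wien's law: T = b/λ_max = 2.898×10⁻³/7.986×10⁻⁷ = 3628.85 K.
Then I = σT⁴ = 5.670×10⁻⁸×(3628.85)⁴ = 9.83×10⁶ W/m².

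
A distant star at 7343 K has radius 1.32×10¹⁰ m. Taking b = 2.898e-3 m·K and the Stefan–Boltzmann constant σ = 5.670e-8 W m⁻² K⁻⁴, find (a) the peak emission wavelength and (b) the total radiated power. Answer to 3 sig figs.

(a) λ_max = b/T = 2.898×10⁻³/7343 = 3.947×10⁻⁷ m = 395 nm.
Surface area A = 4πR² = 4π(1.32×10¹⁰ m)² = 2.18956×10²¹ m².
(b) P = σAT⁴ = 5.670×10⁻⁸×2.18956×10²¹×(7343)⁴ = 3.61×10²⁹ W.

λ_max ≈ 395 nm; P ≈ 3.61×10²⁹ W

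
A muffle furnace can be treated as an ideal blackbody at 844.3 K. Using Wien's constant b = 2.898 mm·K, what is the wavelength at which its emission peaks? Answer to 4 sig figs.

λ_max ≈ 3.432 μm

Wien's displacement law: λ_max = b/T = (2.898×10⁻³ m·K)/(844.3 K) = 3.4324×10⁻⁶ m.
That is 3.432 μm, in the infrared range.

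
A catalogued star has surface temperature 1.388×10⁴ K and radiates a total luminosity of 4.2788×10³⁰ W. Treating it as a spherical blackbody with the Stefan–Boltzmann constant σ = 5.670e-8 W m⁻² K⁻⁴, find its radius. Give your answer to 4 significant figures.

L = 4πR²σT⁴ ⇒ R = √(L/(4πσT⁴)).
σT⁴ = 2.10446×10⁹ W/m², so R = √(4.2788×10³⁰/(4π×2.10446×10⁹)) = 1.272×10¹⁰ m.

R ≈ 1.272×10¹⁰ m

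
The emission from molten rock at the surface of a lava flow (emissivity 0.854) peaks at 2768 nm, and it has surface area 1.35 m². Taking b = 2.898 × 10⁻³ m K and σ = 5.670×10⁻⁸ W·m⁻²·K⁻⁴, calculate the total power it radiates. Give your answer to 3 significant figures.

Wien's law: T = b/λ_max = 2.898×10⁻³/2.768×10⁻⁶ = 1046.97 K.
Area A = 1.35 m².
Then P = εσAT⁴ = 0.854×5.670×10⁻⁸×1.35×(1046.97)⁴ = 7.85×10⁴ W.

P ≈ 7.85×10⁴ W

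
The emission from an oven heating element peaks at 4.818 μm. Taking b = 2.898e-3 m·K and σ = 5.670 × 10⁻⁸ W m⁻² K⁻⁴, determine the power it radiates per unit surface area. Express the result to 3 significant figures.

Wien's law: T = b/λ_max = 2.898×10⁻³/4.818×10⁻⁶ = 601.494 K.
Then I = σT⁴ = 5.670×10⁻⁸×(601.494)⁴ = 7.42×10³ W/m².

I ≈ 7.42×10³ W/m²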